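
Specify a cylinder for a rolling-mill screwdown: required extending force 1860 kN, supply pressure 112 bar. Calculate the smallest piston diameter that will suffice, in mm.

Extension force acts on the full piston face: F = P × (π/4)D².
D = √(4F / (πP)) = √(4 × 1860 kN / (π × 112 bar))

D ≈ 460 mm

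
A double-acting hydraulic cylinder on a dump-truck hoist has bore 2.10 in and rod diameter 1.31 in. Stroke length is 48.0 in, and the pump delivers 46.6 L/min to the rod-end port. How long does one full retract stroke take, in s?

Rod-side annular area A_ann = π/4 × (2.10² − 1.31²) = 2.116 in^2
Swept volume V = A × L; t = V / Q = A·L / Q

t ≈ 2.14 s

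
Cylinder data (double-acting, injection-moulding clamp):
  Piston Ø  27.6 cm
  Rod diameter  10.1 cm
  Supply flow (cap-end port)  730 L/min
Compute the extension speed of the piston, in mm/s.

Cap-side area A_cap = π/4 × (27.6 cm)² = 598.3 cm^2
v = Q / A

v ≈ 203 mm/s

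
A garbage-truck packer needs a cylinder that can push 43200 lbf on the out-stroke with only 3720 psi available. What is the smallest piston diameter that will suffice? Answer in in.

Extension force acts on the full piston face: F = P × (π/4)D².
D = √(4F / (πP)) = √(4 × 43200 lbf / (π × 3720 psi))

D ≈ 3.85 in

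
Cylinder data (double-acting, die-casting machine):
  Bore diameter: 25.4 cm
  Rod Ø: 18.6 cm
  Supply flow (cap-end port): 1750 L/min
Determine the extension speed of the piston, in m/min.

v ≈ 34.5 m/min

Cap-side area A_cap = π/4 × (25.4 cm)² = 506.7 cm^2
v = Q / A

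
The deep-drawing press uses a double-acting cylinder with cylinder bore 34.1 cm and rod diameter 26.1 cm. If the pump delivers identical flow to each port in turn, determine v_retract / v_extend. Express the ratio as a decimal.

v_ret/v_ext ≈ 2.41

Cap-side area A_cap = π/4 × (34.1 cm)² = 913.3 cm^2
Rod-side annular area A_ann = π/4 × (34.1² − 26.1²) = 378.2 cm^2
For equal Q, v ∝ 1/A, so v_ret/v_ext = A_cap/A_ann.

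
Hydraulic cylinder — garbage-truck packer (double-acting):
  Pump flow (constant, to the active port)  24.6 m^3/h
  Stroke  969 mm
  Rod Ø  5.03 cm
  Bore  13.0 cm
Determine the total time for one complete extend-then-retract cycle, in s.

Cap-side area A_cap = π/4 × (13.0 cm)² = 132.7 cm^2
Rod-side annular area A_ann = π/4 × (13.0² − 5.03²) = 112.9 cm^2
t_ext = A_cap·L/Q = 1.882 s
t_ret = A_ann·L/Q = 1.600 s
t_cycle = t_ext + t_ret

t ≈ 3.48 s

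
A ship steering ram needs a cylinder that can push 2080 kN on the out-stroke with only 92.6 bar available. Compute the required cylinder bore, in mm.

D ≈ 535 mm

Extension force acts on the full piston face: F = P × (π/4)D².
D = √(4F / (πP)) = √(4 × 2080 kN / (π × 92.6 bar))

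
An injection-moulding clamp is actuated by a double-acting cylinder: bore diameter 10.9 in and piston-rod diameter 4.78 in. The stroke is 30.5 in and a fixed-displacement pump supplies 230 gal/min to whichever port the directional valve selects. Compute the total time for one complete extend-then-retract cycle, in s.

t ≈ 5.81 s

Cap-side area A_cap = π/4 × (10.9 in)² = 93.31 in^2
Rod-side annular area A_ann = π/4 × (10.9² − 4.78²) = 75.37 in^2
t_ext = A_cap·L/Q = 3.214 s
t_ret = A_ann·L/Q = 2.596 s
t_cycle = t_ext + t_ret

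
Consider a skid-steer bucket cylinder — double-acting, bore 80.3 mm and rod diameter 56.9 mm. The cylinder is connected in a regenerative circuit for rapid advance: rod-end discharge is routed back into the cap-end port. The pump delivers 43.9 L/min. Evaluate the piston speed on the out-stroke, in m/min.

In regeneration the rod-end outflow joins the pump flow into the cap end, so the net volume the pump must supply per unit advance equals the rod cross-section area.
Rod cross-section A_rod = π/4 × (56.9 mm)² = 2543 mm^2
v = Q_pump / A_rod

v ≈ 17.3 m/min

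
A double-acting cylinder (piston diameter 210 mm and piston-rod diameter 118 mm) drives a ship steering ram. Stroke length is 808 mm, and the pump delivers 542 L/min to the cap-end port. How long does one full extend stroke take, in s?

t ≈ 3.10 s

Cap-side area A_cap = π/4 × (210 mm)² = 34640 mm^2
Swept volume V = A × L; t = V / Q = A·L / Q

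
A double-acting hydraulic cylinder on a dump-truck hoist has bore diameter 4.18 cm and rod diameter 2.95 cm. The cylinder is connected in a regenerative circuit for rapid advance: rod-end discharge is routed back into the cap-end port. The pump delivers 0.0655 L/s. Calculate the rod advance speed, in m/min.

v ≈ 5.75 m/min

In regeneration the rod-end outflow joins the pump flow into the cap end, so the net volume the pump must supply per unit advance equals the rod cross-section area.
Rod cross-section A_rod = π/4 × (2.95 cm)² = 6.835 cm^2
v = Q_pump / A_rod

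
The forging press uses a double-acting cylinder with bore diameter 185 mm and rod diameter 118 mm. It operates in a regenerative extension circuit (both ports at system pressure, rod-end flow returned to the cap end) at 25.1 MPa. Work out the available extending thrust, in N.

With equal pressure on both faces, forces on the annular region cancel; the net push is pressure × rod cross-section.
Rod cross-section A_rod = π/4 × (118 mm)² = 10940 mm^2
F = P × A_rod

F ≈ 2.74e5 N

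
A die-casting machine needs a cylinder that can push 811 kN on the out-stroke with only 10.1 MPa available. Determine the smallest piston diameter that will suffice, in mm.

Extension force acts on the full piston face: F = P × (π/4)D².
D = √(4F / (πP)) = √(4 × 811 kN / (π × 10.1 MPa))

D ≈ 320 mm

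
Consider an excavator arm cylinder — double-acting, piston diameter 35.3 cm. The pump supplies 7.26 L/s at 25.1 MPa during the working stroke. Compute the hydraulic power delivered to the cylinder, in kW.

W ≈ 182 kW

Hydraulic power = P × Q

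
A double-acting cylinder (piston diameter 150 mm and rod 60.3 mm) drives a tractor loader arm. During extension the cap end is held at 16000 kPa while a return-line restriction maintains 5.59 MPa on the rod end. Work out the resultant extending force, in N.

F ≈ 2.00e5 N

Cap-side area A_cap = π/4 × (150 mm)² = 17670 mm^2
Rod-side annular area A_ann = π/4 × (150² − 60.3²) = 14820 mm^2
Net thrust = P_cap·A_cap − P_rod·A_ann = 2.827e5 N − 82820 N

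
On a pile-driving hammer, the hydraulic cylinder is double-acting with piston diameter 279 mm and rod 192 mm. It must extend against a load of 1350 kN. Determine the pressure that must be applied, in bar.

Cap-side area A_cap = π/4 × (279 mm)² = 61140 mm^2
P = F / A = 1350 kN / A

P ≈ 221 bar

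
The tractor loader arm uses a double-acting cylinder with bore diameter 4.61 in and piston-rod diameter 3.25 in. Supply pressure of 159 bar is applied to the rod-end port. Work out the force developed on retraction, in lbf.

Rod-side annular area A_ann = π/4 × (4.61² − 3.25²) = 8.396 in^2
On retraction the pressure acts on the annular area (bore minus rod).
F = P × A_ann

F ≈ 19400 lbf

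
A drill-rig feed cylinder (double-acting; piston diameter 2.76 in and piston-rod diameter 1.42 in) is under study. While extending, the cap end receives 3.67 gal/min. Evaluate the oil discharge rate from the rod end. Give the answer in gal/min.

Cap-side area A_cap = π/4 × (2.76 in)² = 5.983 in^2
Rod-side annular area A_ann = π/4 × (2.76² − 1.42²) = 4.399 in^2
Piston speed v = Q_in/A_cap; rod-end outflow Q_out = v × A_ann = Q_in × A_ann/A_cap.

Q_out ≈ 2.70 gal/min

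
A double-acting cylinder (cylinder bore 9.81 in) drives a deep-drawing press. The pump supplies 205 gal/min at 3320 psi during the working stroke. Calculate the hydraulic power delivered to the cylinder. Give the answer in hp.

W ≈ 397 hp

Hydraulic power = P × Q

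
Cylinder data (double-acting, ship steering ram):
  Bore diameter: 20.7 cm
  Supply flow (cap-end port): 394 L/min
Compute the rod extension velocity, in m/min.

v ≈ 11.7 m/min

Cap-side area A_cap = π/4 × (20.7 cm)² = 336.5 cm^2
v = Q / A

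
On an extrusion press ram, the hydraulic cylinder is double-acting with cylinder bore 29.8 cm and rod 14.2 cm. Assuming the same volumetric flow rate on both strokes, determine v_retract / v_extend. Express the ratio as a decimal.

Cap-side area A_cap = π/4 × (29.8 cm)² = 697.5 cm^2
Rod-side annular area A_ann = π/4 × (29.8² − 14.2²) = 539.1 cm^2
For equal Q, v ∝ 1/A, so v_ret/v_ext = A_cap/A_ann.

v_ret/v_ext ≈ 1.29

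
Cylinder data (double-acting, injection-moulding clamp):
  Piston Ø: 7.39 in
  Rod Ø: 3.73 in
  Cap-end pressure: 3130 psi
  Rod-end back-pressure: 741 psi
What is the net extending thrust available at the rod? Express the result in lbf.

Cap-side area A_cap = π/4 × (7.39 in)² = 42.89 in^2
Rod-side annular area A_ann = π/4 × (7.39² − 3.73²) = 31.97 in^2
Net thrust = P_cap·A_cap − P_rod·A_ann = 1.343e5 lbf − 23690 lbf

F ≈ 1.11e5 lbf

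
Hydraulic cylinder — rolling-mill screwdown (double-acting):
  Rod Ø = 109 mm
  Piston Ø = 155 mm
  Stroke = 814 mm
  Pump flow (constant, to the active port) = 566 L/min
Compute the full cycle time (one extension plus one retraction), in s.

Cap-side area A_cap = π/4 × (155 mm)² = 18870 mm^2
Rod-side annular area A_ann = π/4 × (155² − 109²) = 9538 mm^2
t_ext = A_cap·L/Q = 1.628 s
t_ret = A_ann·L/Q = 0.8230 s
t_cycle = t_ext + t_ret

t ≈ 2.45 s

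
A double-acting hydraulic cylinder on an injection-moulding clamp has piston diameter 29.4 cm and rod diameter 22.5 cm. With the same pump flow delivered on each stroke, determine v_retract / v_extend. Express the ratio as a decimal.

v_ret/v_ext ≈ 2.41

Cap-side area A_cap = π/4 × (29.4 cm)² = 678.9 cm^2
Rod-side annular area A_ann = π/4 × (29.4² − 22.5²) = 281.3 cm^2
For equal Q, v ∝ 1/A, so v_ret/v_ext = A_cap/A_ann.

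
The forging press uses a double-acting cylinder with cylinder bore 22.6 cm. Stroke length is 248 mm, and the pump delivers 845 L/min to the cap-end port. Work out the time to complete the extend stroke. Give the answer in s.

Cap-side area A_cap = π/4 × (22.6 cm)² = 401.1 cm^2
Swept volume V = A × L; t = V / Q = A·L / Q

t ≈ 0.706 s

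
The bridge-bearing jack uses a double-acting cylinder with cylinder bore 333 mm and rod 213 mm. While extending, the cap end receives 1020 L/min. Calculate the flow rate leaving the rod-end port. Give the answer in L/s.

Cap-side area A_cap = π/4 × (333 mm)² = 87090 mm^2
Rod-side annular area A_ann = π/4 × (333² − 213²) = 51460 mm^2
Piston speed v = Q_in/A_cap; rod-end outflow Q_out = v × A_ann = Q_in × A_ann/A_cap.

Q_out ≈ 10.0 L/s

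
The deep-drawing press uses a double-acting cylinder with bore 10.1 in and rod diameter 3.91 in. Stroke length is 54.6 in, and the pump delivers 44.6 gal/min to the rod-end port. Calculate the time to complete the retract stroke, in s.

t ≈ 21.7 s

Rod-side annular area A_ann = π/4 × (10.1² − 3.91²) = 68.11 in^2
Swept volume V = A × L; t = V / Q = A·L / Q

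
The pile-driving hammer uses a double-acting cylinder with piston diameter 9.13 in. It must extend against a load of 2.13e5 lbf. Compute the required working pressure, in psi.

P ≈ 3250 psi

Cap-side area A_cap = π/4 × (9.13 in)² = 65.47 in^2
P = F / A = 2.13e5 lbf / A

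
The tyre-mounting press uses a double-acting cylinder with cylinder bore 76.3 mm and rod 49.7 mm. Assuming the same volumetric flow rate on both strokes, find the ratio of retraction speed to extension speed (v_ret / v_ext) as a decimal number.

v_ret/v_ext ≈ 1.74

Cap-side area A_cap = π/4 × (76.3 mm)² = 4572 mm^2
Rod-side annular area A_ann = π/4 × (76.3² − 49.7²) = 2632 mm^2
For equal Q, v ∝ 1/A, so v_ret/v_ext = A_cap/A_ann.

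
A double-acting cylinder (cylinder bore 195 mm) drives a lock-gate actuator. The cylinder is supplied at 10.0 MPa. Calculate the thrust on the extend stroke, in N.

Cap-side area A_cap = π/4 × (195 mm)² = 29860 mm^2
F = P × A_cap = 10.0 MPa × A_cap

F ≈ 2.99e5 N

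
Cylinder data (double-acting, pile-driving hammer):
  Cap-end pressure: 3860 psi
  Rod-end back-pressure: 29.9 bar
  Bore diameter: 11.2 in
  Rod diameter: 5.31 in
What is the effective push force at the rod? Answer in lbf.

F ≈ 3.47e5 lbf

Cap-side area A_cap = π/4 × (11.2 in)² = 98.52 in^2
Rod-side annular area A_ann = π/4 × (11.2² − 5.31²) = 76.38 in^2
Net thrust = P_cap·A_cap − P_rod·A_ann = 3.803e5 lbf − 33120 lbf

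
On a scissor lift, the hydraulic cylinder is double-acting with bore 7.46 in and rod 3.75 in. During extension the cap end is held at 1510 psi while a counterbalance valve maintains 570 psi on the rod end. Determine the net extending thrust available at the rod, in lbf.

F ≈ 47400 lbf

Cap-side area A_cap = π/4 × (7.46 in)² = 43.71 in^2
Rod-side annular area A_ann = π/4 × (7.46² − 3.75²) = 32.66 in^2
Net thrust = P_cap·A_cap − P_rod·A_ann = 66000 lbf − 18620 lbf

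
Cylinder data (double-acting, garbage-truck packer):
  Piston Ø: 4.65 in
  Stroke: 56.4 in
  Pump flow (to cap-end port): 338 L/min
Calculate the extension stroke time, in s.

t ≈ 2.79 s

Cap-side area A_cap = π/4 × (4.65 in)² = 16.98 in^2
Swept volume V = A × L; t = V / Q = A·L / Q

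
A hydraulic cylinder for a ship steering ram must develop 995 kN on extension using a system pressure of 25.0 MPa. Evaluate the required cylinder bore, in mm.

D ≈ 225 mm

Extension force acts on the full piston face: F = P × (π/4)D².
D = √(4F / (πP)) = √(4 × 995 kN / (π × 25.0 MPa))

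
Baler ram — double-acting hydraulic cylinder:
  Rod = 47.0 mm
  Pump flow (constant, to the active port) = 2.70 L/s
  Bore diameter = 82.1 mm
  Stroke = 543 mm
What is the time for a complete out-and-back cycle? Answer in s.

Cap-side area A_cap = π/4 × (82.1 mm)² = 5294 mm^2
Rod-side annular area A_ann = π/4 × (82.1² − 47.0²) = 3559 mm^2
t_ext = A_cap·L/Q = 1.065 s
t_ret = A_ann·L/Q = 0.7157 s
t_cycle = t_ext + t_ret

t ≈ 1.78 s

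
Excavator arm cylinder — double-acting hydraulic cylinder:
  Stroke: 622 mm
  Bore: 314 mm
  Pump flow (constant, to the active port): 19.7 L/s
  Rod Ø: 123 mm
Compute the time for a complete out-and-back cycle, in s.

t ≈ 4.51 s

Cap-side area A_cap = π/4 × (314 mm)² = 77440 mm^2
Rod-side annular area A_ann = π/4 × (314² − 123²) = 65550 mm^2
t_ext = A_cap·L/Q = 2.445 s
t_ret = A_ann·L/Q = 2.070 s
t_cycle = t_ext + t_ret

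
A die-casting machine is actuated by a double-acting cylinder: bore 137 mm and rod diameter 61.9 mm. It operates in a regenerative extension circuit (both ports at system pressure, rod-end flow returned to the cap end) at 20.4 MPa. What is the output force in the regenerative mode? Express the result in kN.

F ≈ 61.4 kN

With equal pressure on both faces, forces on the annular region cancel; the net push is pressure × rod cross-section.
Rod cross-section A_rod = π/4 × (61.9 mm)² = 3009 mm^2
F = P × A_rod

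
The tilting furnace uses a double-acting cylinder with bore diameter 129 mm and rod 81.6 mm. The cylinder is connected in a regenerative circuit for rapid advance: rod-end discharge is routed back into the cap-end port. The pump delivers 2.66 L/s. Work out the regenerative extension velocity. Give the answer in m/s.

In regeneration the rod-end outflow joins the pump flow into the cap end, so the net volume the pump must supply per unit advance equals the rod cross-section area.
Rod cross-section A_rod = π/4 × (81.6 mm)² = 5230 mm^2
v = Q_pump / A_rod

v ≈ 0.509 m/s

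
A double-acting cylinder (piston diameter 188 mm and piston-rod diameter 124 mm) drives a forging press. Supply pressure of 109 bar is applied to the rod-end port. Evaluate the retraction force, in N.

Rod-side annular area A_ann = π/4 × (188² − 124²) = 15680 mm^2
On retraction the pressure acts on the annular area (bore minus rod).
F = P × A_ann

F ≈ 1.71e5 N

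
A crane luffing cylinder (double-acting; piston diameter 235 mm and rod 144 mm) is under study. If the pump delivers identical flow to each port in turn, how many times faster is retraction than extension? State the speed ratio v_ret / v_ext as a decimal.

Cap-side area A_cap = π/4 × (235 mm)² = 43370 mm^2
Rod-side annular area A_ann = π/4 × (235² − 144²) = 27090 mm^2
For equal Q, v ∝ 1/A, so v_ret/v_ext = A_cap/A_ann.

v_ret/v_ext ≈ 1.60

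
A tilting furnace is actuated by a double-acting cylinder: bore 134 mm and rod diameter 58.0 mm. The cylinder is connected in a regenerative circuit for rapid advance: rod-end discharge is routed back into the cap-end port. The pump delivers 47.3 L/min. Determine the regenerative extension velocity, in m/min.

v ≈ 17.9 m/min

In regeneration the rod-end outflow joins the pump flow into the cap end, so the net volume the pump must supply per unit advance equals the rod cross-section area.
Rod cross-section A_rod = π/4 × (58.0 mm)² = 2642 mm^2
v = Q_pump / A_rod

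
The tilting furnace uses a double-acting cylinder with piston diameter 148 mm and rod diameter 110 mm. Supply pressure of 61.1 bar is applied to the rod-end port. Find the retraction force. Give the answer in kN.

Rod-side annular area A_ann = π/4 × (148² − 110²) = 7700 mm^2
On retraction the pressure acts on the annular area (bore minus rod).
F = P × A_ann

F ≈ 47.0 kN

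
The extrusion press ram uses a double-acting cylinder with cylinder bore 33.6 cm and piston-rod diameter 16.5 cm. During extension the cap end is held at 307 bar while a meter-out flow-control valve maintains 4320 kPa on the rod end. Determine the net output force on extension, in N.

F ≈ 2.43e6 N

Cap-side area A_cap = π/4 × (33.6 cm)² = 886.7 cm^2
Rod-side annular area A_ann = π/4 × (33.6² − 16.5²) = 672.9 cm^2
Net thrust = P_cap·A_cap − P_rod·A_ann = 2.722e6 N − 2.907e5 N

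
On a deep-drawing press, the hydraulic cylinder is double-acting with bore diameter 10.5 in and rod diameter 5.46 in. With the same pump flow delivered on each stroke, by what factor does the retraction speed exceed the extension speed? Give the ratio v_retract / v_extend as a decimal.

v_ret/v_ext ≈ 1.37

Cap-side area A_cap = π/4 × (10.5 in)² = 86.59 in^2
Rod-side annular area A_ann = π/4 × (10.5² − 5.46²) = 63.18 in^2
For equal Q, v ∝ 1/A, so v_ret/v_ext = A_cap/A_ann.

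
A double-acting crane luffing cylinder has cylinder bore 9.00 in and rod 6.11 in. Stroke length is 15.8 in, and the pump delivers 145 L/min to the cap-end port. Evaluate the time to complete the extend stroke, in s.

t ≈ 6.82 s

Cap-side area A_cap = π/4 × (9.00 in)² = 63.62 in^2
Swept volume V = A × L; t = V / Q = A·L / Q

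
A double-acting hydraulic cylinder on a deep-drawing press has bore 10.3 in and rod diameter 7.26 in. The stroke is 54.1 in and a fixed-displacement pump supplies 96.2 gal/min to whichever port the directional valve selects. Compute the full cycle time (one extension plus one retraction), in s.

Cap-side area A_cap = π/4 × (10.3 in)² = 83.32 in^2
Rod-side annular area A_ann = π/4 × (10.3² − 7.26²) = 41.93 in^2
t_ext = A_cap·L/Q = 12.17 s
t_ret = A_ann·L/Q = 6.124 s
t_cycle = t_ext + t_ret

t ≈ 18.3 s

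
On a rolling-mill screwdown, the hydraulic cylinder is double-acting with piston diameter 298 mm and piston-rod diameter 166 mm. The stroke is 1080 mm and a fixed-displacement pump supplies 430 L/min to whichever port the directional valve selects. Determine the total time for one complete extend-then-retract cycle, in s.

Cap-side area A_cap = π/4 × (298 mm)² = 69750 mm^2
Rod-side annular area A_ann = π/4 × (298² − 166²) = 48100 mm^2
t_ext = A_cap·L/Q = 10.51 s
t_ret = A_ann·L/Q = 7.249 s
t_cycle = t_ext + t_ret

t ≈ 17.8 s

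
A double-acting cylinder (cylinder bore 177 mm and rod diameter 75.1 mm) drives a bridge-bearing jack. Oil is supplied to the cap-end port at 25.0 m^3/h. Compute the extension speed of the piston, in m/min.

Cap-side area A_cap = π/4 × (177 mm)² = 24610 mm^2
v = Q / A

v ≈ 16.9 m/min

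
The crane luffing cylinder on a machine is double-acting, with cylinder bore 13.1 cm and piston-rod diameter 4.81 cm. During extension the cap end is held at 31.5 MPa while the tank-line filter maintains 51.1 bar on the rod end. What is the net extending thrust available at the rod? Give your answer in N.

Cap-side area A_cap = π/4 × (13.1 cm)² = 134.8 cm^2
Rod-side annular area A_ann = π/4 × (13.1² − 4.81²) = 116.6 cm^2
Net thrust = P_cap·A_cap − P_rod·A_ann = 4.246e5 N − 59590 N

F ≈ 3.65e5 N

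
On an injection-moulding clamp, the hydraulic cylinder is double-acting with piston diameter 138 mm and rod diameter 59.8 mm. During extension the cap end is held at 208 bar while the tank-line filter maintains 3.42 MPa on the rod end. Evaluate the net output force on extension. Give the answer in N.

F ≈ 2.70e5 N

Cap-side area A_cap = π/4 × (138 mm)² = 14960 mm^2
Rod-side annular area A_ann = π/4 × (138² − 59.8²) = 12150 mm^2
Net thrust = P_cap·A_cap − P_rod·A_ann = 3.111e5 N − 41550 N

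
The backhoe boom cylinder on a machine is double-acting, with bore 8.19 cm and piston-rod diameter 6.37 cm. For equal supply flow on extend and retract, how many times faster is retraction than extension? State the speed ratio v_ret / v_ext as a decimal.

Cap-side area A_cap = π/4 × (8.19 cm)² = 52.68 cm^2
Rod-side annular area A_ann = π/4 × (8.19² − 6.37²) = 20.81 cm^2
For equal Q, v ∝ 1/A, so v_ret/v_ext = A_cap/A_ann.

v_ret/v_ext ≈ 2.53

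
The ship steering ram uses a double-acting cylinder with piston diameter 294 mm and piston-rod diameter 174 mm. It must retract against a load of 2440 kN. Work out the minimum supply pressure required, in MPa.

P ≈ 55.3 MPa

Rod-side annular area A_ann = π/4 × (294² − 174²) = 44110 mm^2
Retraction: pressure acts on the annular area.
P = F / A = 2440 kN / A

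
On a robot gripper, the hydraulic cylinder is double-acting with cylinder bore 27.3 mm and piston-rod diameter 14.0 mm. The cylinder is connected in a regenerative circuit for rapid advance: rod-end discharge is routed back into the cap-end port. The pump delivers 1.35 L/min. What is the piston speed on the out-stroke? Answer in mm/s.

In regeneration the rod-end outflow joins the pump flow into the cap end, so the net volume the pump must supply per unit advance equals the rod cross-section area.
Rod cross-section A_rod = π/4 × (14.0 mm)² = 153.9 mm^2
v = Q_pump / A_rod

v ≈ 146 mm/s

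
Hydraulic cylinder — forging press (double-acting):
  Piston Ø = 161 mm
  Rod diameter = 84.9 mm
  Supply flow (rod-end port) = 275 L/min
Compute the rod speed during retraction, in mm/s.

Rod-side annular area A_ann = π/4 × (161² − 84.9²) = 14700 mm^2
Flow into the rod-end port fills the annular volume.
v = Q / A

v ≈ 312 mm/s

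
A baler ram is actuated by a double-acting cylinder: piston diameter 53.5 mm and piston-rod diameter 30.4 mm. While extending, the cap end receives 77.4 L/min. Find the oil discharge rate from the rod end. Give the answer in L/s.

Q_out ≈ 0.873 L/s

Cap-side area A_cap = π/4 × (53.5 mm)² = 2248 mm^2
Rod-side annular area A_ann = π/4 × (53.5² − 30.4²) = 1522 mm^2
Piston speed v = Q_in/A_cap; rod-end outflow Q_out = v × A_ann = Q_in × A_ann/A_cap.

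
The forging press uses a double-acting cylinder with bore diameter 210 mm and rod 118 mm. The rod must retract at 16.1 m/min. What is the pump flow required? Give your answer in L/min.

Q ≈ 382 L/min

Rod-side annular area A_ann = π/4 × (210² − 118²) = 23700 mm^2
Q = A × v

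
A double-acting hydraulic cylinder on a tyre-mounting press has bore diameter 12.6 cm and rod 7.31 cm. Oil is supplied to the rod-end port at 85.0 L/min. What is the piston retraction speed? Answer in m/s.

Rod-side annular area A_ann = π/4 × (12.6² − 7.31²) = 82.72 cm^2
Flow into the rod-end port fills the annular volume.
v = Q / A

v ≈ 0.171 m/s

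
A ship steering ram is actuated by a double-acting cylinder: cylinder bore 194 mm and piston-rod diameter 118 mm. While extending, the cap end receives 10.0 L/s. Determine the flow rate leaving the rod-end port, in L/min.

Q_out ≈ 378 L/min

Cap-side area A_cap = π/4 × (194 mm)² = 29560 mm^2
Rod-side annular area A_ann = π/4 × (194² − 118²) = 18620 mm^2
Piston speed v = Q_in/A_cap; rod-end outflow Q_out = v × A_ann = Q_in × A_ann/A_cap.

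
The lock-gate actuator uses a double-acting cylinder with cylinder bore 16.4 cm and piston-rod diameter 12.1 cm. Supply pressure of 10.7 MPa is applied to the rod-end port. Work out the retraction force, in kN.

F ≈ 103 kN

Rod-side annular area A_ann = π/4 × (16.4² − 12.1²) = 96.25 cm^2
On retraction the pressure acts on the annular area (bore minus rod).
F = P × A_ann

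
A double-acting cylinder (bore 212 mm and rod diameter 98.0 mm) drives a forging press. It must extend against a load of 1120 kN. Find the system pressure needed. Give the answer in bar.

Cap-side area A_cap = π/4 × (212 mm)² = 35300 mm^2
P = F / A = 1120 kN / A

P ≈ 317 bar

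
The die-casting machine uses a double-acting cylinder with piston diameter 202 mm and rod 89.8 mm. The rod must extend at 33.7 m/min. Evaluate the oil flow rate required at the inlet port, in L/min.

Cap-side area A_cap = π/4 × (202 mm)² = 32050 mm^2
Q = A × v

Q ≈ 1080 L/min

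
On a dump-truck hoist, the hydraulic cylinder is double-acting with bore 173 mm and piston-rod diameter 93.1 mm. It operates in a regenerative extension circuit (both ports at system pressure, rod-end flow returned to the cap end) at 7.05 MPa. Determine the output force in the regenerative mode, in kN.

F ≈ 48.0 kN

With equal pressure on both faces, forces on the annular region cancel; the net push is pressure × rod cross-section.
Rod cross-section A_rod = π/4 × (93.1 mm)² = 6808 mm^2
F = P × A_rod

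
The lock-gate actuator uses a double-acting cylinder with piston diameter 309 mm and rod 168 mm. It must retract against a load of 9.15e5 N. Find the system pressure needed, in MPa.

P ≈ 17.3 MPa

Rod-side annular area A_ann = π/4 × (309² − 168²) = 52820 mm^2
Retraction: pressure acts on the annular area.
P = F / A = 9.15e5 N / A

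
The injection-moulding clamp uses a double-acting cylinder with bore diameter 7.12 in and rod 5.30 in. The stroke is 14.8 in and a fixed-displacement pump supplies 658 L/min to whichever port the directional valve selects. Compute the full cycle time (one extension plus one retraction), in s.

Cap-side area A_cap = π/4 × (7.12 in)² = 39.82 in^2
Rod-side annular area A_ann = π/4 × (7.12² − 5.30²) = 17.75 in^2
t_ext = A_cap·L/Q = 0.8805 s
t_ret = A_ann·L/Q = 0.3926 s
t_cycle = t_ext + t_ret

t ≈ 1.27 s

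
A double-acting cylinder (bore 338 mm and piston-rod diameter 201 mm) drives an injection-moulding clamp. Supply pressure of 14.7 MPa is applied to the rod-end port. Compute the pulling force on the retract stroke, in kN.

F ≈ 853 kN

Rod-side annular area A_ann = π/4 × (338² − 201²) = 58000 mm^2
On retraction the pressure acts on the annular area (bore minus rod).
F = P × A_ann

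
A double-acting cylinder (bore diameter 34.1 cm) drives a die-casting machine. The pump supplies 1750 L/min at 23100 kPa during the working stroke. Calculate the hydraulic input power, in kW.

Hydraulic power = P × Q

W ≈ 674 kW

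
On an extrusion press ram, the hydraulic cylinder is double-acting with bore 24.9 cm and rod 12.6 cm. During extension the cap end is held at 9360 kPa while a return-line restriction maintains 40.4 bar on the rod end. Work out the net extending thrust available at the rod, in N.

Cap-side area A_cap = π/4 × (24.9 cm)² = 487.0 cm^2
Rod-side annular area A_ann = π/4 × (24.9² − 12.6²) = 362.3 cm^2
Net thrust = P_cap·A_cap − P_rod·A_ann = 4.558e5 N − 1.464e5 N

F ≈ 3.09e5 N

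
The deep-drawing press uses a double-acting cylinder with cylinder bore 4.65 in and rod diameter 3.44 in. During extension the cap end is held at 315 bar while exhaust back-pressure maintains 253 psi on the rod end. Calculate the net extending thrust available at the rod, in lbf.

Cap-side area A_cap = π/4 × (4.65 in)² = 16.98 in^2
Rod-side annular area A_ann = π/4 × (4.65² − 3.44²) = 7.688 in^2
Net thrust = P_cap·A_cap − P_rod·A_ann = 77590 lbf − 1945 lbf

F ≈ 75600 lbf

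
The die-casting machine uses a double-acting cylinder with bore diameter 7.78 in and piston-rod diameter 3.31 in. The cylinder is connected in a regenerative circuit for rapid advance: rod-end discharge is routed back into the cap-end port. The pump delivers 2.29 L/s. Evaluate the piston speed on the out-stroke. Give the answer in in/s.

In regeneration the rod-end outflow joins the pump flow into the cap end, so the net volume the pump must supply per unit advance equals the rod cross-section area.
Rod cross-section A_rod = π/4 × (3.31 in)² = 8.605 in^2
v = Q_pump / A_rod

v ≈ 16.2 in/s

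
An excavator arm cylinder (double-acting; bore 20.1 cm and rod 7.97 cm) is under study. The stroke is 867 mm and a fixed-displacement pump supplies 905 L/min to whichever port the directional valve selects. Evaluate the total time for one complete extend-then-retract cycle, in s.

Cap-side area A_cap = π/4 × (20.1 cm)² = 317.3 cm^2
Rod-side annular area A_ann = π/4 × (20.1² − 7.97²) = 267.4 cm^2
t_ext = A_cap·L/Q = 1.824 s
t_ret = A_ann·L/Q = 1.537 s
t_cycle = t_ext + t_ret

t ≈ 3.36 s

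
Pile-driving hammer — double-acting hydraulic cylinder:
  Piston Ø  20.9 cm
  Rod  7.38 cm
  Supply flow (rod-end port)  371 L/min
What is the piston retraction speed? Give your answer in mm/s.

Rod-side annular area A_ann = π/4 × (20.9² − 7.38²) = 300.3 cm^2
Flow into the rod-end port fills the annular volume.
v = Q / A

v ≈ 206 mm/s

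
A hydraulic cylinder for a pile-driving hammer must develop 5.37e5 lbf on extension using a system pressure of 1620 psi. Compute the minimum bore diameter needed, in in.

D ≈ 20.5 in

Extension force acts on the full piston face: F = P × (π/4)D².
D = √(4F / (πP)) = √(4 × 5.37e5 lbf / (π × 1620 psi))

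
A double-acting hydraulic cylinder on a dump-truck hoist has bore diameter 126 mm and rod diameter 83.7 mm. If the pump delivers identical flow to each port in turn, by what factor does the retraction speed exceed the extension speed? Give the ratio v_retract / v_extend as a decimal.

Cap-side area A_cap = π/4 × (126 mm)² = 12470 mm^2
Rod-side annular area A_ann = π/4 × (126² − 83.7²) = 6967 mm^2
For equal Q, v ∝ 1/A, so v_ret/v_ext = A_cap/A_ann.

v_ret/v_ext ≈ 1.79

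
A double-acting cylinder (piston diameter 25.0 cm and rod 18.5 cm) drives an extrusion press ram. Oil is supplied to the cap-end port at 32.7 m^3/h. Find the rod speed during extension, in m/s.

v ≈ 0.185 m/s

Cap-side area A_cap = π/4 × (25.0 cm)² = 490.9 cm^2
v = Q / A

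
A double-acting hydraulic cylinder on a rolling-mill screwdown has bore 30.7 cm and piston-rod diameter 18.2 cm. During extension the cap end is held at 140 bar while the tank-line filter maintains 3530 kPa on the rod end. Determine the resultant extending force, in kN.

Cap-side area A_cap = π/4 × (30.7 cm)² = 740.2 cm^2
Rod-side annular area A_ann = π/4 × (30.7² − 18.2²) = 480.1 cm^2
Net thrust = P_cap·A_cap − P_rod·A_ann = 1036 kN − 169.5 kN

F ≈ 867 kN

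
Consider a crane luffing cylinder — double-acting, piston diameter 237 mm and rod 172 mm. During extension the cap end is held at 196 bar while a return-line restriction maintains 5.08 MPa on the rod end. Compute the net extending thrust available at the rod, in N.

Cap-side area A_cap = π/4 × (237 mm)² = 44120 mm^2
Rod-side annular area A_ann = π/4 × (237² − 172²) = 20880 mm^2
Net thrust = P_cap·A_cap − P_rod·A_ann = 8.647e5 N − 1.061e5 N

F ≈ 7.59e5 N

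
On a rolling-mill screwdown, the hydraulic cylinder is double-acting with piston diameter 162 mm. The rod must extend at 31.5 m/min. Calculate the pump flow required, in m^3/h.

Cap-side area A_cap = π/4 × (162 mm)² = 20610 mm^2
Q = A × v

Q ≈ 39.0 m^3/h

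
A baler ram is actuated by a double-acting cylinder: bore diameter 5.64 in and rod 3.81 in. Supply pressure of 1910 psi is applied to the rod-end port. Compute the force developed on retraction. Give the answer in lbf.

F ≈ 25900 lbf

Rod-side annular area A_ann = π/4 × (5.64² − 3.81²) = 13.58 in^2
On retraction the pressure acts on the annular area (bore minus rod).
F = P × A_ann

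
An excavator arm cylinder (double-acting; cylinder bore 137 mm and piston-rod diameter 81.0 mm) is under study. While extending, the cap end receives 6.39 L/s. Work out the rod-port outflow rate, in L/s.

Cap-side area A_cap = π/4 × (137 mm)² = 14740 mm^2
Rod-side annular area A_ann = π/4 × (137² − 81.0²) = 9588 mm^2
Piston speed v = Q_in/A_cap; rod-end outflow Q_out = v × A_ann = Q_in × A_ann/A_cap.

Q_out ≈ 4.16 L/s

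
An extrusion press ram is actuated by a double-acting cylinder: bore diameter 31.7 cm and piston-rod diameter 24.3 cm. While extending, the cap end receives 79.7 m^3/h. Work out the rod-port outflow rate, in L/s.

Q_out ≈ 9.13 L/s

Cap-side area A_cap = π/4 × (31.7 cm)² = 789.2 cm^2
Rod-side annular area A_ann = π/4 × (31.7² − 24.3²) = 325.5 cm^2
Piston speed v = Q_in/A_cap; rod-end outflow Q_out = v × A_ann = Q_in × A_ann/A_cap.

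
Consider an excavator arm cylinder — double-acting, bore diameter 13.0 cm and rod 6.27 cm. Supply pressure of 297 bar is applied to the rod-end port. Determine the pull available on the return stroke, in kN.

Rod-side annular area A_ann = π/4 × (13.0² − 6.27²) = 101.9 cm^2
On retraction the pressure acts on the annular area (bore minus rod).
F = P × A_ann

F ≈ 303 kN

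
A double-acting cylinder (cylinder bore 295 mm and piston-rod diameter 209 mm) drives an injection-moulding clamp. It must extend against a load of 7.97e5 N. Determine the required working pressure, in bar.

Cap-side area A_cap = π/4 × (295 mm)² = 68350 mm^2
P = F / A = 7.97e5 N / A

P ≈ 117 bar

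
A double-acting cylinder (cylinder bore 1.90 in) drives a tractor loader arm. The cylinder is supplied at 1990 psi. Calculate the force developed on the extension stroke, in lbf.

F ≈ 5640 lbf

Cap-side area A_cap = π/4 × (1.90 in)² = 2.835 in^2
F = P × A_cap = 1990 psi × A_cap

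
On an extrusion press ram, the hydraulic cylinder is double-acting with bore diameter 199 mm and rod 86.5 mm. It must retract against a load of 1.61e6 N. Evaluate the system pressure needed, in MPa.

P ≈ 63.8 MPa

Rod-side annular area A_ann = π/4 × (199² − 86.5²) = 25230 mm^2
Retraction: pressure acts on the annular area.
P = F / A = 1.61e6 N / A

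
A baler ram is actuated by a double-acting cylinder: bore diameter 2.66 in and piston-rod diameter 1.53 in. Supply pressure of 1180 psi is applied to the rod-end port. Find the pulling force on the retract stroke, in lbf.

F ≈ 4390 lbf

Rod-side annular area A_ann = π/4 × (2.66² − 1.53²) = 3.719 in^2
On retraction the pressure acts on the annular area (bore minus rod).
F = P × A_ann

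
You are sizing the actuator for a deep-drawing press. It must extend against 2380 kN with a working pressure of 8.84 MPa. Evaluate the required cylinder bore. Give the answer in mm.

Extension force acts on the full piston face: F = P × (π/4)D².
D = √(4F / (πP)) = √(4 × 2380 kN / (π × 8.84 MPa))

D ≈ 585 mm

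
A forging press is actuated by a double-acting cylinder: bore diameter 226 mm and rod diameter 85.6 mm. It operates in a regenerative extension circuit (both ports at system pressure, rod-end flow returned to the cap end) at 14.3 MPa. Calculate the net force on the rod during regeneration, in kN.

With equal pressure on both faces, forces on the annular region cancel; the net push is pressure × rod cross-section.
Rod cross-section A_rod = π/4 × (85.6 mm)² = 5755 mm^2
F = P × A_rod

F ≈ 82.3 kN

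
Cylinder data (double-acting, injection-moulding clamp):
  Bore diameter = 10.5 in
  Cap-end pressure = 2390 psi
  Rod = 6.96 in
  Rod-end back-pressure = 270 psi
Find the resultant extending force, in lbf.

Cap-side area A_cap = π/4 × (10.5 in)² = 86.59 in^2
Rod-side annular area A_ann = π/4 × (10.5² − 6.96²) = 48.54 in^2
Net thrust = P_cap·A_cap − P_rod·A_ann = 2.070e5 lbf − 13110 lbf

F ≈ 1.94e5 lbf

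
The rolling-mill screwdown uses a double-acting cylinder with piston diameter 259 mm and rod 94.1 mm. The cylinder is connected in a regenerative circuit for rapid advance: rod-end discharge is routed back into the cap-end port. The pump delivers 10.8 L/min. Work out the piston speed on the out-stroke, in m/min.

In regeneration the rod-end outflow joins the pump flow into the cap end, so the net volume the pump must supply per unit advance equals the rod cross-section area.
Rod cross-section A_rod = π/4 × (94.1 mm)² = 6955 mm^2
v = Q_pump / A_rod

v ≈ 1.55 m/min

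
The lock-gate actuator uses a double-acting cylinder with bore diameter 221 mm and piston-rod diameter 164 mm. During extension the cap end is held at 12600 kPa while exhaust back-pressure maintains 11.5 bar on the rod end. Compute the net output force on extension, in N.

Cap-side area A_cap = π/4 × (221 mm)² = 38360 mm^2
Rod-side annular area A_ann = π/4 × (221² − 164²) = 17240 mm^2
Net thrust = P_cap·A_cap − P_rod·A_ann = 4.833e5 N − 19820 N

F ≈ 4.64e5 N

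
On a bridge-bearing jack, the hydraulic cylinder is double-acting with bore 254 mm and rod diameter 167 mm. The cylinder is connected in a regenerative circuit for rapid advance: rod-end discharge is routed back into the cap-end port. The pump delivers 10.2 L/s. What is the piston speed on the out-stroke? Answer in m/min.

In regeneration the rod-end outflow joins the pump flow into the cap end, so the net volume the pump must supply per unit advance equals the rod cross-section area.
Rod cross-section A_rod = π/4 × (167 mm)² = 21900 mm^2
v = Q_pump / A_rod

v ≈ 27.9 m/min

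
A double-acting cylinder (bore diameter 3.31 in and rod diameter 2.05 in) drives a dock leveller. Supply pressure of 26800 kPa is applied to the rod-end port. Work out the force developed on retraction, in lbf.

Rod-side annular area A_ann = π/4 × (3.31² − 2.05²) = 5.304 in^2
On retraction the pressure acts on the annular area (bore minus rod).
F = P × A_ann

F ≈ 20600 lbf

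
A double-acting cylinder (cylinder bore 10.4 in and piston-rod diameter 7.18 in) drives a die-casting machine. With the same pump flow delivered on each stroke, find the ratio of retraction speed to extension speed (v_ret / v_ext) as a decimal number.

v_ret/v_ext ≈ 1.91

Cap-side area A_cap = π/4 × (10.4 in)² = 84.95 in^2
Rod-side annular area A_ann = π/4 × (10.4² − 7.18²) = 44.46 in^2
For equal Q, v ∝ 1/A, so v_ret/v_ext = A_cap/A_ann.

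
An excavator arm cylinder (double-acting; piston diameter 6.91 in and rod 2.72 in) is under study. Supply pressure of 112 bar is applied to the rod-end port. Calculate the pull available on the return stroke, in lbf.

F ≈ 51500 lbf

Rod-side annular area A_ann = π/4 × (6.91² − 2.72²) = 31.69 in^2
On retraction the pressure acts on the annular area (bore minus rod).
F = P × A_ann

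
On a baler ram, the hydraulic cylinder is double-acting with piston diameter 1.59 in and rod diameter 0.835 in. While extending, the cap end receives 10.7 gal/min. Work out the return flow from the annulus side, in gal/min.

Cap-side area A_cap = π/4 × (1.59 in)² = 1.986 in^2
Rod-side annular area A_ann = π/4 × (1.59² − 0.835²) = 1.438 in^2
Piston speed v = Q_in/A_cap; rod-end outflow Q_out = v × A_ann = Q_in × A_ann/A_cap.

Q_out ≈ 7.75 gal/min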